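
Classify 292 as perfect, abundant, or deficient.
deficient

Proper divisors of 292: sum = 1 + 2 + 4 + 73 + 146 = 226
Since 226 < 292, 292 is deficient.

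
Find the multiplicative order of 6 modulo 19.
9

19 is prime, so ord(6) divides φ(19) = 18.
Divisors of 18: 1, 2, 3, 6, 9, 18.
Repeated squaring: 6^1 ≡ 6, 6^2 ≡ 17, 6^4 ≡ 4, 6^8 ≡ 16, 6^16 ≡ 9 (mod 19).
Test 6^d mod 19 for each divisor d in increasing order:
6^1 ≡ 6
6^2 ≡ 17
6^3 = 6^2·6^1 ≡ 7
6^6 = 6^4·6^2 ≡ 11
6^9 = 6^8·6^1 ≡ 1  ← first divisor giving 1
The order is 9.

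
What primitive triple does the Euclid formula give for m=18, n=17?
(35, 612, 613)

Euclid's formula: a = m² - n², b = 2mn, c = m² + n²
m = 18, n = 17
a = 18² - 17² = 324 - 289 = 35
b = 2 × 18 × 17 = 612
c = 18² + 17² = 324 + 289 = 613
Verification: 35² + 612² = 1225 + 374544 = 375769 = 613² ✓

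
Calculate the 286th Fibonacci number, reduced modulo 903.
167

Matrix identity: Q^n = [[F_(n+1), F_n], [F_n, F_(n-1)]] with Q = [[1,1],[1,0]].
n = 286 = 100011110₂. Square-and-multiply, entries mod 903:
Q^1 = [[1,1],[1,0]]
Q^2 = (Q^1)² = [[2,1],[1,1]]
Q^4 = (Q^2)² = [[5,3],[3,2]]
Q^8 = (Q^4)² = [[34,21],[21,13]]
Q^17 = (Q^8)²·Q = [[778,694],[694,84]]
Q^35 = (Q^17)²·Q = [[150,611],[611,442]]
Q^71 = (Q^35)²·Q = [[819,307],[307,512]]
Q^143 = (Q^71)²·Q = [[630,169],[169,461]]
Q^286 = (Q^143)² = [[148,167],[167,884]]
F_286 mod 903 = Q^286[0][1] = 167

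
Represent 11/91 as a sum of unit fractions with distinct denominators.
1/9 + 1/103 + 1/16872 + 1/474423768

Greedy algorithm:
11/91: ceiling(91/11) = 9, use 1/9
8/819: ceiling(819/8) = 103, use 1/103
5/84357: ceiling(84357/5) = 16872, use 1/16872
1/474423768: ceiling(474423768/1) = 474423768, use 1/474423768
Result: 11/91 = 1/9 + 1/103 + 1/16872 + 1/474423768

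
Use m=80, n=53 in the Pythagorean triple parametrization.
(3591, 8480, 9209)

Euclid's formula: a = m² - n², b = 2mn, c = m² + n²
m = 80, n = 53
a = 80² - 53² = 6400 - 2809 = 3591
b = 2 × 80 × 53 = 8480
c = 80² + 53² = 6400 + 2809 = 9209
Verification: 3591² + 8480² = 12895281 + 71910400 = 84805681 = 9209² ✓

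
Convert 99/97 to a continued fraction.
[1; 48, 2]

Euclidean algorithm steps:
99 = 1 × 97 + 2
97 = 48 × 2 + 1
2 = 2 × 1 + 0
Continued fraction: [1; 48, 2]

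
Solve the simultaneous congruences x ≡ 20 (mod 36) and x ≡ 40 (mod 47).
416

Using Chinese Remainder Theorem:
M = 36 × 47 = 1692
M1 = 47, M2 = 36
y1 = 47^(-1) mod 36 = 23
y2 = 36^(-1) mod 47 = 17
x = (20×47×23 + 40×36×17) mod 1692 = 416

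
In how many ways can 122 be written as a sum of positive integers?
2291320912

p(n) counts ways to write n as a sum of positive integers (order ignored).
Euler's pentagonal recurrence: p(k) = p(k-1) + p(k-2) - p(k-5) - p(k-7) + p(k-12) + p(k-15) - ... (offsets j(3j∓1)/2, signs ++--, p(0)=1, p(<0)=0).
DP table for k = 0..121: p(0)=1, p(1)=1, p(2)=2, p(3)=3, p(4)=5, p(5)=7, p(6)=11, p(7)=15, p(8)=22, p(9)=30, p(10)=42, p(11)=56, p(12)=77, p(13)=101, p(14)=135, p(15)=176, p(16)=231, p(17)=297, p(18)=385, p(19)=490, p(20)=627, p(21)=792, p(22)=1002, p(23)=1255, p(24)=1575, p(25)=1958, p(26)=2436, p(27)=3010, p(28)=3718, p(29)=4565, p(30)=5604, p(31)=6842, p(32)=8349, p(33)=10143, p(34)=12310, p(35)=14883, p(36)=17977, p(37)=21637, p(38)=26015, p(39)=31185, p(40)=37338, p(41)=44583, p(42)=53174, p(43)=63261, p(44)=75175, p(45)=89134, p(46)=105558, p(47)=124754, p(48)=147273, p(49)=173525, p(50)=204226, p(51)=239943, p(52)=281589, p(53)=329931, p(54)=386155, p(55)=451276, p(56)=526823, p(57)=614154, p(58)=715220, p(59)=831820, p(60)=966467, p(61)=1121505, p(62)=1300156, p(63)=1505499, p(64)=1741630, p(65)=2012558, p(66)=2323520, p(67)=2679689, p(68)=3087735, p(69)=3554345, p(70)=4087968, p(71)=4697205, p(72)=5392783, p(73)=6185689, p(74)=7089500, p(75)=8118264, p(76)=9289091, p(77)=10619863, p(78)=12132164, p(79)=13848650, p(80)=15796476, p(81)=18004327, p(82)=20506255, p(83)=23338469, p(84)=26543660, p(85)=30167357, p(86)=34262962, p(87)=38887673, p(88)=44108109, p(89)=49995925, p(90)=56634173, p(91)=64112359, p(92)=72533807, p(93)=82010177, p(94)=92669720, p(95)=104651419, p(96)=118114304, p(97)=133230930, p(98)=150198136, p(99)=169229875, p(100)=190569292, p(101)=214481126, p(102)=241265379, p(103)=271248950, p(104)=304801365, p(105)=342325709, p(106)=384276336, p(107)=431149389, p(108)=483502844, p(109)=541946240, p(110)=607163746, p(111)=679903203, p(112)=761002156, p(113)=851376628, p(114)=952050665, p(115)=1064144451, p(116)=1188908248, p(117)=1327710076, p(118)=1482074143, p(119)=1653668665, p(120)=1844349560, p(121)=2056148051.
Final step: p(122) = p(121) + p(120) - p(117) - p(115) + p(110) + p(107) - p(100) - p(96) + p(87) + p(82) - p(71) - p(65) + p(52) + p(45) - p(30) - p(22) + p(5)
= 2056148051 + 1844349560 - 1327710076 - 1064144451 + 607163746 + 431149389 - 190569292 - 118114304 + 38887673 + 20506255 - 4697205 - 2012558 + 281589 + 89134 - 5604 - 1002 + 7
= 2291320912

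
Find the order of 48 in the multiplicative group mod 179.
89

179 is prime, so ord(48) divides φ(179) = 178.
Divisors of 178: 1, 2, 89, 178.
Repeated squaring: 48^1 ≡ 48, 48^2 ≡ 156, 48^4 ≡ 171, 48^8 ≡ 64, 48^16 ≡ 158, 48^32 ≡ 83, 48^64 ≡ 87, 48^128 ≡ 51 (mod 179).
Test 48^d mod 179 for each divisor d in increasing order:
48^1 ≡ 48
48^2 ≡ 156
48^89 = 48^64·48^16·48^8·48^1 ≡ 1  ← first divisor giving 1
The order is 89.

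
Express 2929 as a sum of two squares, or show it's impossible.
15² + 52² (a=15, b=52)

Factorization: 2929 = 29 × 101
By Fermat: n is sum of two squares iff every prime p ≡ 3 (mod 4) appears to even power.
All primes ≡ 3 (mod 4) appear to even power.
Search a = 0, 1, 2, … for 2929 - a² a perfect square: first hit at a = 15: 2929 - 225 = 2704 = 52².
2929 = 15² + 52² = 225 + 2704 ✓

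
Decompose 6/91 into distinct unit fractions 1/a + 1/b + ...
1/16 + 1/292 + 1/106288

Greedy algorithm:
6/91: ceiling(91/6) = 16, use 1/16
5/1456: ceiling(1456/5) = 292, use 1/292
1/106288: ceiling(106288/1) = 106288, use 1/106288
Result: 6/91 = 1/16 + 1/292 + 1/106288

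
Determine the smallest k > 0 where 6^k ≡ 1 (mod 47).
23

47 is prime, so ord(6) divides φ(47) = 46.
Divisors of 46: 1, 2, 23, 46.
Repeated squaring: 6^1 ≡ 6, 6^2 ≡ 36, 6^4 ≡ 27, 6^8 ≡ 24, 6^16 ≡ 12, 6^32 ≡ 3 (mod 47).
Test 6^d mod 47 for each divisor d in increasing order:
6^1 ≡ 6
6^2 ≡ 36
6^23 = 6^16·6^4·6^2·6^1 ≡ 1  ← first divisor giving 1
The order is 23.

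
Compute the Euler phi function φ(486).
162

486 = 2 × 3^5
φ(n) = n × ∏(1 - 1/p) for each prime p dividing n
φ(486) = 486 × (1 - 1/2) × (1 - 1/3) = 162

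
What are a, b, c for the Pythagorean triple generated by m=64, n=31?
(3135, 3968, 5057)

Euclid's formula: a = m² - n², b = 2mn, c = m² + n²
m = 64, n = 31
a = 64² - 31² = 4096 - 961 = 3135
b = 2 × 64 × 31 = 3968
c = 64² + 31² = 4096 + 961 = 5057
Verification: 3135² + 3968² = 9828225 + 15745024 = 25573249 = 5057² ✓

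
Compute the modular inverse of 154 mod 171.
10

gcd(154, 171) = 1, so the inverse exists.
Extended Euclidean algorithm on (171, 154):
171 = 1 × 154 + 17  ⟹  17 = (1)·171 + (-1)·154
154 = 9 × 17 + 1  ⟹  1 = (-9)·171 + (10)·154
So (10)·154 ≡ 1 (mod 171), i.e. 154^(-1) ≡ 10 (mod 171).
Check: 154 × 10 = 1540 ≡ 1 (mod 171)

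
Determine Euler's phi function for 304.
144

304 = 2^4 × 19
φ(n) = n × ∏(1 - 1/p) for each prime p dividing n
φ(304) = 304 × (1 - 1/2) × (1 - 1/19) = 144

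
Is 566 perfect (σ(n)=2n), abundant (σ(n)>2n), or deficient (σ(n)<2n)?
deficient

Proper divisors of 566: sum = 1 + 2 + 283 = 286
Since 286 < 566, 566 is deficient.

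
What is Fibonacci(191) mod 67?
35

Matrix identity: Q^n = [[F_(n+1), F_n], [F_n, F_(n-1)]] with Q = [[1,1],[1,0]].
n = 191 = 10111111₂. Square-and-multiply, entries mod 67:
Q^1 = [[1,1],[1,0]]
Q^2 = (Q^1)² = [[2,1],[1,1]]
Q^5 = (Q^2)²·Q = [[8,5],[5,3]]
Q^11 = (Q^5)²·Q = [[10,22],[22,55]]
Q^23 = (Q^11)²·Q = [[4,48],[48,23]]
Q^47 = (Q^23)²·Q = [[65,42],[42,23]]
Q^95 = (Q^47)²·Q = [[37,26],[26,11]]
Q^191 = (Q^95)²·Q = [[10,35],[35,42]]
F_191 mod 67 = Q^191[0][1] = 35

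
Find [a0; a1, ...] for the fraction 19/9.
[2; 9]

Euclidean algorithm steps:
19 = 2 × 9 + 1
9 = 9 × 1 + 0
Continued fraction: [2; 9]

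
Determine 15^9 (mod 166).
43

Repeated squaring. Binary of 9 = 1001.
15^1 ≡ 15 (mod 166); 15^2 ≡ 59 (mod 166); 15^4 ≡ 161 (mod 166); 15^8 ≡ 25 (mod 166)
15^9 = 15^1 × 15^8 ≡ 43 (mod 166)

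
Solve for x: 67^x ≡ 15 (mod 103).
58

Baby-step giant-step with step n = ⌈√103⌉ = 11.
Baby steps 67^j mod 103 (j:value) for j=0..10: 0:1, 1:67, 2:60, 3:3, 4:98, 5:77, 6:9, 7:88, 8:25, 9:27, 10:58.
Giant-step multiplier: 67^(-11) ≡ 67^(102-11) = 67^91 ≡ 11 (mod 103).
Giant steps γ_i = 15·11^i mod 103: γ_0=15, γ_1=62, γ_2=64, γ_3=86, γ_4=19, γ_5=3 (in table at j=3).
x = i·n + j = 5·11 + 3 = 58.
Check: 67^58 ≡ 15 (mod 103).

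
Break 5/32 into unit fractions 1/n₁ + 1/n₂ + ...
1/7 + 1/75 + 1/16800

Greedy algorithm:
5/32: ceiling(32/5) = 7, use 1/7
3/224: ceiling(224/3) = 75, use 1/75
1/16800: ceiling(16800/1) = 16800, use 1/16800
Result: 5/32 = 1/7 + 1/75 + 1/16800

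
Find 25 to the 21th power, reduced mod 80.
25

Repeated squaring. Binary of 21 = 10101.
25^1 ≡ 25 (mod 80); 25^2 ≡ 65 (mod 80); 25^4 ≡ 65 (mod 80); 25^8 ≡ 65 (mod 80); 25^16 ≡ 65 (mod 80)
25^21 = 25^1 × 25^4 × 25^16 ≡ 25 (mod 80)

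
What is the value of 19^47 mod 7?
3

Repeated squaring. Binary of 47 = 101111.
19^1 ≡ 5 (mod 7); 19^2 ≡ 4 (mod 7); 19^4 ≡ 2 (mod 7); 19^8 ≡ 4 (mod 7); 19^16 ≡ 2 (mod 7); 19^32 ≡ 4 (mod 7)
19^47 = 19^1 × 19^2 × 19^4 × 19^8 × 19^32 ≡ 3 (mod 7)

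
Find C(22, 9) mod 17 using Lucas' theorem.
0

Using Lucas' theorem:
Write n=22 and k=9 in base 17:
n in base 17: [1, 5]
k in base 17: [0, 9]
C(22,9) mod 17 = ∏ C(n_i, k_i) mod 17
Digit binomials (mod 17): C(1,0) = 1; C(5,9) = 0 (k_i > n_i)
Product: 1 × 0 = 0 ≡ 0 (mod 17)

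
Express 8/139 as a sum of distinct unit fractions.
1/18 + 1/501 + 1/417834

Greedy algorithm:
8/139: ceiling(139/8) = 18, use 1/18
5/2502: ceiling(2502/5) = 501, use 1/501
1/417834: ceiling(417834/1) = 417834, use 1/417834
Result: 8/139 = 1/18 + 1/501 + 1/417834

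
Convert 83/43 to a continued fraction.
[1; 1, 13, 3]

Euclidean algorithm steps:
83 = 1 × 43 + 40
43 = 1 × 40 + 3
40 = 13 × 3 + 1
3 = 3 × 1 + 0
Continued fraction: [1; 1, 13, 3]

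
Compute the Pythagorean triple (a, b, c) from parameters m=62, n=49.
(1443, 6076, 6245)

Euclid's formula: a = m² - n², b = 2mn, c = m² + n²
m = 62, n = 49
a = 62² - 49² = 3844 - 2401 = 1443
b = 2 × 62 × 49 = 6076
c = 62² + 49² = 3844 + 2401 = 6245
Verification: 1443² + 6076² = 2082249 + 36917776 = 39000025 = 6245² ✓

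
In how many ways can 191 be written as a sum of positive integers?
1820701100652

p(n) counts ways to write n as a sum of positive integers (order ignored).
Euler's pentagonal recurrence: p(k) = p(k-1) + p(k-2) - p(k-5) - p(k-7) + p(k-12) + p(k-15) - ... (offsets j(3j∓1)/2, signs ++--, p(0)=1, p(<0)=0).
DP table for k = 0..190: p(0)=1, p(1)=1, p(2)=2, p(3)=3, p(4)=5, p(5)=7, p(6)=11, p(7)=15, p(8)=22, p(9)=30, p(10)=42, p(11)=56, p(12)=77, p(13)=101, p(14)=135, p(15)=176, p(16)=231, p(17)=297, p(18)=385, p(19)=490, p(20)=627, p(21)=792, p(22)=1002, p(23)=1255, p(24)=1575, p(25)=1958, p(26)=2436, p(27)=3010, p(28)=3718, p(29)=4565, p(30)=5604, p(31)=6842, p(32)=8349, p(33)=10143, p(34)=12310, p(35)=14883, p(36)=17977, p(37)=21637, p(38)=26015, p(39)=31185, p(40)=37338, p(41)=44583, p(42)=53174, p(43)=63261, p(44)=75175, p(45)=89134, p(46)=105558, p(47)=124754, p(48)=147273, p(49)=173525, p(50)=204226, p(51)=239943, p(52)=281589, p(53)=329931, p(54)=386155, p(55)=451276, p(56)=526823, p(57)=614154, p(58)=715220, p(59)=831820, p(60)=966467, p(61)=1121505, p(62)=1300156, p(63)=1505499, p(64)=1741630, p(65)=2012558, p(66)=2323520, p(67)=2679689, p(68)=3087735, p(69)=3554345, p(70)=4087968, p(71)=4697205, p(72)=5392783, p(73)=6185689, p(74)=7089500, p(75)=8118264, p(76)=9289091, p(77)=10619863, p(78)=12132164, p(79)=13848650, p(80)=15796476, p(81)=18004327, p(82)=20506255, p(83)=23338469, p(84)=26543660, p(85)=30167357, p(86)=34262962, p(87)=38887673, p(88)=44108109, p(89)=49995925, p(90)=56634173, p(91)=64112359, p(92)=72533807, p(93)=82010177, p(94)=92669720, p(95)=104651419, p(96)=118114304, p(97)=133230930, p(98)=150198136, p(99)=169229875, p(100)=190569292, p(101)=214481126, p(102)=241265379, p(103)=271248950, p(104)=304801365, p(105)=342325709, p(106)=384276336, p(107)=431149389, p(108)=483502844, p(109)=541946240, p(110)=607163746, p(111)=679903203, p(112)=761002156, p(113)=851376628, p(114)=952050665, p(115)=1064144451, p(116)=1188908248, p(117)=1327710076, p(118)=1482074143, p(119)=1653668665, p(120)=1844349560, p(121)=2056148051, p(122)=2291320912, p(123)=2552338241, p(124)=2841940500, p(125)=3163127352, p(126)=3519222692, p(127)=3913864295, p(128)=4351078600, p(129)=4835271870, p(130)=5371315400, p(131)=5964539504, p(132)=6620830889, p(133)=7346629512, p(134)=8149040695, p(135)=9035836076, p(136)=10015581680, p(137)=11097645016, p(138)=12292341831, p(139)=13610949895, p(140)=15065878135, p(141)=16670689208, p(142)=18440293320, p(143)=20390982757, p(144)=22540654445, p(145)=24908858009, p(146)=27517052599, p(147)=30388671978, p(148)=33549419497, p(149)=37027355200, p(150)=40853235313, p(151)=45060624582, p(152)=49686288421, p(153)=54770336324, p(154)=60356673280, p(155)=66493182097, p(156)=73232243759, p(157)=80630964769, p(158)=88751778802, p(159)=97662728555, p(160)=107438159466, p(161)=118159068427, p(162)=129913904637, p(163)=142798995930, p(164)=156919475295, p(165)=172389800255, p(166)=189334822579, p(167)=207890420102, p(168)=228204732751, p(169)=250438925115, p(170)=274768617130, p(171)=301384802048, p(172)=330495499613, p(173)=362326859895, p(174)=397125074750, p(175)=435157697830, p(176)=476715857290, p(177)=522115831195, p(178)=571701605655, p(179)=625846753120, p(180)=684957390936, p(181)=749474411781, p(182)=819876908323, p(183)=896684817527, p(184)=980462880430, p(185)=1071823774337, p(186)=1171432692373, p(187)=1280011042268, p(188)=1398341745571, p(189)=1527273599625, p(190)=1667727404093.
Final step: p(191) = p(190) + p(189) - p(186) - p(184) + p(179) + p(176) - p(169) - p(165) + p(156) + p(151) - p(140) - p(134) + p(121) + p(114) - p(99) - p(91) + p(74) + p(65) - p(46) - p(36) + p(15) + p(4)
= 1667727404093 + 1527273599625 - 1171432692373 - 980462880430 + 625846753120 + 476715857290 - 250438925115 - 172389800255 + 73232243759 + 45060624582 - 15065878135 - 8149040695 + 2056148051 + 952050665 - 169229875 - 64112359 + 7089500 + 2012558 - 105558 - 17977 + 176 + 5
= 1820701100652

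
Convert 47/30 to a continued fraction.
[1; 1, 1, 3, 4]

Euclidean algorithm steps:
47 = 1 × 30 + 17
30 = 1 × 17 + 13
17 = 1 × 13 + 4
13 = 3 × 4 + 1
4 = 4 × 1 + 0
Continued fraction: [1; 1, 1, 3, 4]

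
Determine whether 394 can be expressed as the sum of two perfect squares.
13² + 15² (a=13, b=15)

Factorization: 394 = 2 × 197
By Fermat: n is sum of two squares iff every prime p ≡ 3 (mod 4) appears to even power.
All primes ≡ 3 (mod 4) appear to even power.
Search a = 0, 1, 2, … for 394 - a² a perfect square: first hit at a = 13: 394 - 169 = 225 = 15².
394 = 13² + 15² = 169 + 225 ✓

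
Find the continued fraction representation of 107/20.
[5; 2, 1, 6]

Euclidean algorithm steps:
107 = 5 × 20 + 7
20 = 2 × 7 + 6
7 = 1 × 6 + 1
6 = 6 × 1 + 0
Continued fraction: [5; 2, 1, 6]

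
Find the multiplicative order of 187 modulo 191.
190

191 is prime, so ord(187) divides φ(191) = 190.
Divisors of 190: 1, 2, 5, 10, 19, 38, 95, 190.
Repeated squaring: 187^1 ≡ 187, 187^2 ≡ 16, 187^4 ≡ 65, 187^8 ≡ 23, 187^16 ≡ 147, 187^32 ≡ 26, 187^64 ≡ 103, 187^128 ≡ 104 (mod 191).
Test 187^d mod 191 for each divisor d in increasing order:
187^1 ≡ 187
187^2 ≡ 16
187^5 = 187^4·187^1 ≡ 122
187^10 = 187^8·187^2 ≡ 177
187^19 = 187^16·187^2·187^1 ≡ 142
187^38 = 187^32·187^4·187^2 ≡ 109
187^95 = 187^64·187^16·187^8·187^4·187^2·187^1 ≡ 190
187^190 = 187^128·187^32·187^16·187^8·187^4·187^2 ≡ 1  ← first divisor giving 1
The order is 190.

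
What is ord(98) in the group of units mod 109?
108

109 is prime, so ord(98) divides φ(109) = 108.
Divisors of 108: 1, 2, 3, 4, 6, 9, 12, 18, 27, 36, 54, 108.
Repeated squaring: 98^1 ≡ 98, 98^2 ≡ 12, 98^4 ≡ 35, 98^8 ≡ 26, 98^16 ≡ 22, 98^32 ≡ 48, 98^64 ≡ 15 (mod 109).
Test 98^d mod 109 for each divisor d in increasing order:
98^1 ≡ 98
98^2 ≡ 12
98^3 = 98^2·98^1 ≡ 86
98^4 ≡ 35
98^6 = 98^4·98^2 ≡ 93
98^9 = 98^8·98^1 ≡ 41
98^12 = 98^8·98^4 ≡ 38
98^18 = 98^16·98^2 ≡ 46
98^27 = 98^16·98^8·98^2·98^1 ≡ 33
98^36 = 98^32·98^4 ≡ 45
98^54 = 98^32·98^16·98^4·98^2 ≡ 108
98^108 = 98^64·98^32·98^8·98^4 ≡ 1  ← first divisor giving 1
The order is 108.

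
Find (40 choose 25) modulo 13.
0

Using Lucas' theorem:
Write n=40 and k=25 in base 13:
n in base 13: [3, 1]
k in base 13: [1, 12]
C(40,25) mod 13 = ∏ C(n_i, k_i) mod 13
Digit binomials (mod 13): C(3,1) = 3; C(1,12) = 0 (k_i > n_i)
Product: 3 × 0 = 0 ≡ 0 (mod 13)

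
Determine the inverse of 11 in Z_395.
36

gcd(11, 395) = 1, so the inverse exists.
Extended Euclidean algorithm on (395, 11):
395 = 35 × 11 + 10  ⟹  10 = (1)·395 + (-35)·11
11 = 1 × 10 + 1  ⟹  1 = (-1)·395 + (36)·11
So (36)·11 ≡ 1 (mod 395), i.e. 11^(-1) ≡ 36 (mod 395).
Check: 11 × 36 = 396 ≡ 1 (mod 395)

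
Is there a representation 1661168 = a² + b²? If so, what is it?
Not possible

Factorization: 1661168 = 2^4 × 47^3
By Fermat: n is sum of two squares iff every prime p ≡ 3 (mod 4) appears to even power.
Prime(s) ≡ 3 (mod 4) with odd exponent: [(47, 3)]
Therefore 1661168 cannot be expressed as a² + b².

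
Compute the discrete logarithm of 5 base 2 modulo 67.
15

Baby-step giant-step with step n = ⌈√67⌉ = 9.
Baby steps 2^j mod 67 (j:value) for j=0..8: 0:1, 1:2, 2:4, 3:8, 4:16, 5:32, 6:64, 7:61, 8:55.
Giant-step multiplier: 2^(-9) ≡ 2^(66-9) = 2^57 ≡ 53 (mod 67).
Giant steps γ_i = 5·53^i mod 67: γ_0=5, γ_1=64 (in table at j=6).
x = i·n + j = 1·9 + 6 = 15.
Check: 2^15 ≡ 5 (mod 67).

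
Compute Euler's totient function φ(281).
280

281 = 281
φ(n) = n × ∏(1 - 1/p) for each prime p dividing n
φ(281) = 281 × (1 - 1/281) = 280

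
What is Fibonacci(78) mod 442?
382

Matrix identity: Q^n = [[F_(n+1), F_n], [F_n, F_(n-1)]] with Q = [[1,1],[1,0]].
n = 78 = 1001110₂. Square-and-multiply, entries mod 442:
Q^1 = [[1,1],[1,0]]
Q^2 = (Q^1)² = [[2,1],[1,1]]
Q^4 = (Q^2)² = [[5,3],[3,2]]
Q^9 = (Q^4)²·Q = [[55,34],[34,21]]
Q^19 = (Q^9)²·Q = [[135,203],[203,374]]
Q^39 = (Q^19)²·Q = [[105,206],[206,341]]
Q^78 = (Q^39)² = [[421,382],[382,39]]
F_78 mod 442 = Q^78[0][1] = 382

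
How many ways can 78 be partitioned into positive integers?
12132164

p(n) counts ways to write n as a sum of positive integers (order ignored).
Euler's pentagonal recurrence: p(k) = p(k-1) + p(k-2) - p(k-5) - p(k-7) + p(k-12) + p(k-15) - ... (offsets j(3j∓1)/2, signs ++--, p(0)=1, p(<0)=0).
DP table for k = 0..77: p(0)=1, p(1)=1, p(2)=2, p(3)=3, p(4)=5, p(5)=7, p(6)=11, p(7)=15, p(8)=22, p(9)=30, p(10)=42, p(11)=56, p(12)=77, p(13)=101, p(14)=135, p(15)=176, p(16)=231, p(17)=297, p(18)=385, p(19)=490, p(20)=627, p(21)=792, p(22)=1002, p(23)=1255, p(24)=1575, p(25)=1958, p(26)=2436, p(27)=3010, p(28)=3718, p(29)=4565, p(30)=5604, p(31)=6842, p(32)=8349, p(33)=10143, p(34)=12310, p(35)=14883, p(36)=17977, p(37)=21637, p(38)=26015, p(39)=31185, p(40)=37338, p(41)=44583, p(42)=53174, p(43)=63261, p(44)=75175, p(45)=89134, p(46)=105558, p(47)=124754, p(48)=147273, p(49)=173525, p(50)=204226, p(51)=239943, p(52)=281589, p(53)=329931, p(54)=386155, p(55)=451276, p(56)=526823, p(57)=614154, p(58)=715220, p(59)=831820, p(60)=966467, p(61)=1121505, p(62)=1300156, p(63)=1505499, p(64)=1741630, p(65)=2012558, p(66)=2323520, p(67)=2679689, p(68)=3087735, p(69)=3554345, p(70)=4087968, p(71)=4697205, p(72)=5392783, p(73)=6185689, p(74)=7089500, p(75)=8118264, p(76)=9289091, p(77)=10619863.
Final step: p(78) = p(77) + p(76) - p(73) - p(71) + p(66) + p(63) - p(56) - p(52) + p(43) + p(38) - p(27) - p(21) + p(8) + p(1)
= 10619863 + 9289091 - 6185689 - 4697205 + 2323520 + 1505499 - 526823 - 281589 + 63261 + 26015 - 3010 - 792 + 22 + 1
= 12132164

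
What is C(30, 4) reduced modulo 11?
4

Using Lucas' theorem:
Write n=30 and k=4 in base 11:
n in base 11: [2, 8]
k in base 11: [0, 4]
C(30,4) mod 11 = ∏ C(n_i, k_i) mod 11
Digit binomials (mod 11): C(2,0) = 1; C(8,4) = 70 ≡ 4
Product: 1 × 4 = 4 ≡ 4 (mod 11)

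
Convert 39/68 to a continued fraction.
[0; 1, 1, 2, 1, 9]

Euclidean algorithm steps:
39 = 0 × 68 + 39
68 = 1 × 39 + 29
39 = 1 × 29 + 10
29 = 2 × 10 + 9
10 = 1 × 9 + 1
9 = 9 × 1 + 0
Continued fraction: [0; 1, 1, 2, 1, 9]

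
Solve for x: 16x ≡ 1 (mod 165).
31

gcd(16, 165) = 1, so the inverse exists.
Extended Euclidean algorithm on (165, 16):
165 = 10 × 16 + 5  ⟹  5 = (1)·165 + (-10)·16
16 = 3 × 5 + 1  ⟹  1 = (-3)·165 + (31)·16
So (31)·16 ≡ 1 (mod 165), i.e. 16^(-1) ≡ 31 (mod 165).
Check: 16 × 31 = 496 ≡ 1 (mod 165)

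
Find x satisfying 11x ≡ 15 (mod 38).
x ≡ 29 (mod 38)

gcd(11, 38) = 1, which divides 15, so solutions exist.
Find 11^(-1) mod 38 by the extended Euclidean algorithm:
38 = 3 × 11 + 5  ⟹  5 = (1)·38 + (-3)·11
11 = 2 × 5 + 1  ⟹  1 = (-2)·38 + (7)·11
So (7)·11 ≡ 1 (mod 38), i.e. 11^(-1) ≡ 7 (mod 38).
x ≡ 7 × 15 = 105 ≡ 29 (mod 38).
Check: 11 × 29 = 319 ≡ 15 (mod 38).
Unique solution: x ≡ 29 (mod 38)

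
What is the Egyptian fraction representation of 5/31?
1/7 + 1/55 + 1/3979 + 1/23744683 + 1/1127619917796295

Greedy algorithm:
5/31: ceiling(31/5) = 7, use 1/7
4/217: ceiling(217/4) = 55, use 1/55
3/11935: ceiling(11935/3) = 3979, use 1/3979
2/47489365: ceiling(47489365/2) = 23744683, use 1/23744683
1/1127619917796295: ceiling(1127619917796295/1) = 1127619917796295, use 1/1127619917796295
Result: 5/31 = 1/7 + 1/55 + 1/3979 + 1/23744683 + 1/1127619917796295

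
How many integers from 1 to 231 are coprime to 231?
120

231 = 3 × 7 × 11
φ(n) = n × ∏(1 - 1/p) for each prime p dividing n
φ(231) = 231 × (1 - 1/3) × (1 - 1/7) × (1 - 1/11) = 120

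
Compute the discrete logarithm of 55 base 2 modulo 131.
102

Baby-step giant-step with step n = ⌈√131⌉ = 12.
Baby steps 2^j mod 131 (j:value) for j=0..11: 0:1, 1:2, 2:4, 3:8, 4:16, 5:32, 6:64, 7:128, 8:125, 9:119, 10:107, 11:83.
Giant-step multiplier: 2^(-12) ≡ 2^(130-12) = 2^118 ≡ 15 (mod 131).
Giant steps γ_i = 55·15^i mod 131: γ_0=55, γ_1=39, γ_2=61, γ_3=129, γ_4=101, γ_5=74, γ_6=62, γ_7=13, γ_8=64 (in table at j=6).
x = i·n + j = 8·12 + 6 = 102.
Check: 2^102 ≡ 55 (mod 131).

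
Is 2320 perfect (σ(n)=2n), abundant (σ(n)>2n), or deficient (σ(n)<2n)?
abundant

Proper divisors of 2320: sum = 1 + 2 + 4 + 5 + 8 + 10 + 16 + 20 + ... + 290 + 464 + 580 + 1160 (19 divisors) = 3260
Since 3260 > 2320, 2320 is abundant.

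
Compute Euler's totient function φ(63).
36

63 = 3^2 × 7
φ(n) = n × ∏(1 - 1/p) for each prime p dividing n
φ(63) = 63 × (1 - 1/3) × (1 - 1/7) = 36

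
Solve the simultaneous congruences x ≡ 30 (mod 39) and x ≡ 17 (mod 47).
1239

Using Chinese Remainder Theorem:
M = 39 × 47 = 1833
M1 = 47, M2 = 39
y1 = 47^(-1) mod 39 = 5
y2 = 39^(-1) mod 47 = 41
x = (30×47×5 + 17×39×41) mod 1833 = 1239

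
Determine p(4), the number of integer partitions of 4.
5

p(n) counts ways to write n as a sum of positive integers (order ignored).
Examples: 4; 3 + 1; 2 + 2; 2 + 1 + 1; 1 + 1 + 1 + 1
p(4) = 5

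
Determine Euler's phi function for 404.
200

404 = 2^2 × 101
φ(n) = n × ∏(1 - 1/p) for each prime p dividing n
φ(404) = 404 × (1 - 1/2) × (1 - 1/101) = 200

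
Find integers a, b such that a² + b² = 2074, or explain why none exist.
7² + 45² (a=7, b=45)

Factorization: 2074 = 2 × 17 × 61
By Fermat: n is sum of two squares iff every prime p ≡ 3 (mod 4) appears to even power.
All primes ≡ 3 (mod 4) appear to even power.
Search a = 0, 1, 2, … for 2074 - a² a perfect square: first hit at a = 7: 2074 - 49 = 2025 = 45².
2074 = 7² + 45² = 49 + 2025 ✓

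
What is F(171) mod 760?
34

Matrix identity: Q^n = [[F_(n+1), F_n], [F_n, F_(n-1)]] with Q = [[1,1],[1,0]].
n = 171 = 10101011₂. Square-and-multiply, entries mod 760:
Q^1 = [[1,1],[1,0]]
Q^2 = (Q^1)² = [[2,1],[1,1]]
Q^5 = (Q^2)²·Q = [[8,5],[5,3]]
Q^10 = (Q^5)² = [[89,55],[55,34]]
Q^21 = (Q^10)²·Q = [[231,306],[306,685]]
Q^42 = (Q^21)² = [[317,616],[616,461]]
Q^85 = (Q^42)²·Q = [[73,385],[385,448]]
Q^171 = (Q^85)²·Q = [[739,34],[34,705]]
F_171 mod 760 = Q^171[0][1] = 34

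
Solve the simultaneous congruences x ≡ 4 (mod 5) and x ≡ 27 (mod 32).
59

Using Chinese Remainder Theorem:
M = 5 × 32 = 160
M1 = 32, M2 = 5
y1 = 32^(-1) mod 5 = 3
y2 = 5^(-1) mod 32 = 13
x = (4×32×3 + 27×5×13) mod 160 = 59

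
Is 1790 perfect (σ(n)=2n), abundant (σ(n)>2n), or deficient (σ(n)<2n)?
deficient

Proper divisors of 1790: sum = 1 + 2 + 5 + 10 + 179 + 358 + 895 = 1450
Since 1450 < 1790, 1790 is deficient.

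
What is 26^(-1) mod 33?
14

gcd(26, 33) = 1, so the inverse exists.
Extended Euclidean algorithm on (33, 26):
33 = 1 × 26 + 7  ⟹  7 = (1)·33 + (-1)·26
26 = 3 × 7 + 5  ⟹  5 = (-3)·33 + (4)·26
7 = 1 × 5 + 2  ⟹  2 = (4)·33 + (-5)·26
5 = 2 × 2 + 1  ⟹  1 = (-11)·33 + (14)·26
So (14)·26 ≡ 1 (mod 33), i.e. 26^(-1) ≡ 14 (mod 33).
Check: 26 × 14 = 364 ≡ 1 (mod 33)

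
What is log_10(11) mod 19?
6

Baby-step giant-step with step n = ⌈√19⌉ = 5.
Baby steps 10^j mod 19 (j:value) for j=0..4: 0:1, 1:10, 2:5, 3:12, 4:6.
Giant-step multiplier: 10^(-5) ≡ 10^(18-5) = 10^13 ≡ 13 (mod 19).
Giant steps γ_i = 11·13^i mod 19: γ_0=11, γ_1=10 (in table at j=1).
x = i·n + j = 1·5 + 1 = 6.
Check: 10^6 ≡ 11 (mod 19).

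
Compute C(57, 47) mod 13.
0

Using Lucas' theorem:
Write n=57 and k=47 in base 13:
n in base 13: [4, 5]
k in base 13: [3, 8]
C(57,47) mod 13 = ∏ C(n_i, k_i) mod 13
Digit binomials (mod 13): C(4,3) = 4; C(5,8) = 0 (k_i > n_i)
Product: 4 × 0 = 0 ≡ 0 (mod 13)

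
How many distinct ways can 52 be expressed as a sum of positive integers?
281589

p(n) counts ways to write n as a sum of positive integers (order ignored).
Euler's pentagonal recurrence: p(k) = p(k-1) + p(k-2) - p(k-5) - p(k-7) + p(k-12) + p(k-15) - ... (offsets j(3j∓1)/2, signs ++--, p(0)=1, p(<0)=0).
DP table for k = 0..51: p(0)=1, p(1)=1, p(2)=2, p(3)=3, p(4)=5, p(5)=7, p(6)=11, p(7)=15, p(8)=22, p(9)=30, p(10)=42, p(11)=56, p(12)=77, p(13)=101, p(14)=135, p(15)=176, p(16)=231, p(17)=297, p(18)=385, p(19)=490, p(20)=627, p(21)=792, p(22)=1002, p(23)=1255, p(24)=1575, p(25)=1958, p(26)=2436, p(27)=3010, p(28)=3718, p(29)=4565, p(30)=5604, p(31)=6842, p(32)=8349, p(33)=10143, p(34)=12310, p(35)=14883, p(36)=17977, p(37)=21637, p(38)=26015, p(39)=31185, p(40)=37338, p(41)=44583, p(42)=53174, p(43)=63261, p(44)=75175, p(45)=89134, p(46)=105558, p(47)=124754, p(48)=147273, p(49)=173525, p(50)=204226, p(51)=239943.
Final step: p(52) = p(51) + p(50) - p(47) - p(45) + p(40) + p(37) - p(30) - p(26) + p(17) + p(12) - p(1)
= 239943 + 204226 - 124754 - 89134 + 37338 + 21637 - 5604 - 2436 + 297 + 77 - 1
= 281589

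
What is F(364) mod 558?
3

Matrix identity: Q^n = [[F_(n+1), F_n], [F_n, F_(n-1)]] with Q = [[1,1],[1,0]].
n = 364 = 101101100₂. Square-and-multiply, entries mod 558:
Q^1 = [[1,1],[1,0]]
Q^2 = (Q^1)² = [[2,1],[1,1]]
Q^5 = (Q^2)²·Q = [[8,5],[5,3]]
Q^11 = (Q^5)²·Q = [[144,89],[89,55]]
Q^22 = (Q^11)² = [[199,413],[413,344]]
Q^45 = (Q^22)²·Q = [[305,362],[362,501]]
Q^91 = (Q^45)²·Q = [[249,311],[311,496]]
Q^182 = (Q^91)² = [[250,125],[125,125]]
Q^364 = (Q^182)² = [[5,3],[3,2]]
F_364 mod 558 = Q^364[0][1] = 3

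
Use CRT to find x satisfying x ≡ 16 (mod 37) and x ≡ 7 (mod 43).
867

Using Chinese Remainder Theorem:
M = 37 × 43 = 1591
M1 = 43, M2 = 37
y1 = 43^(-1) mod 37 = 31
y2 = 37^(-1) mod 43 = 7
x = (16×43×31 + 7×37×7) mod 1591 = 867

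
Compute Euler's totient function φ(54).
18

54 = 2 × 3^3
φ(n) = n × ∏(1 - 1/p) for each prime p dividing n
φ(54) = 54 × (1 - 1/2) × (1 - 1/3) = 18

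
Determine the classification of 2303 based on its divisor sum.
deficient

Proper divisors of 2303: sum = 1 + 7 + 47 + 49 + 329 = 433
Since 433 < 2303, 2303 is deficient.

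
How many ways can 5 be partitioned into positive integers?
7

p(n) counts ways to write n as a sum of positive integers (order ignored).
Examples: 5; 4 + 1; 3 + 2; 3 + 1 + 1; 2 + 2 + 1; ... (7 total)
p(5) = 7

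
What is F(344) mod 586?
125

Matrix identity: Q^n = [[F_(n+1), F_n], [F_n, F_(n-1)]] with Q = [[1,1],[1,0]].
n = 344 = 101011000₂. Square-and-multiply, entries mod 586:
Q^1 = [[1,1],[1,0]]
Q^2 = (Q^1)² = [[2,1],[1,1]]
Q^5 = (Q^2)²·Q = [[8,5],[5,3]]
Q^10 = (Q^5)² = [[89,55],[55,34]]
Q^21 = (Q^10)²·Q = [[131,398],[398,319]]
Q^43 = (Q^21)²·Q = [[135,351],[351,370]]
Q^86 = (Q^43)² = [[200,283],[283,503]]
Q^172 = (Q^86)² = [[545,295],[295,250]]
Q^344 = (Q^172)² = [[220,125],[125,95]]
F_344 mod 586 = Q^344[0][1] = 125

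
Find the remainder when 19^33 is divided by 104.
83

Repeated squaring. Binary of 33 = 100001.
19^1 ≡ 19 (mod 104); 19^2 ≡ 49 (mod 104); 19^4 ≡ 9 (mod 104); 19^8 ≡ 81 (mod 104); 19^16 ≡ 9 (mod 104); 19^32 ≡ 81 (mod 104)
19^33 = 19^1 × 19^32 ≡ 83 (mod 104)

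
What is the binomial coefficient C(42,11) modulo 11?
3

Using Lucas' theorem:
Write n=42 and k=11 in base 11:
n in base 11: [3, 9]
k in base 11: [1, 0]
C(42,11) mod 11 = ∏ C(n_i, k_i) mod 11
Digit binomials (mod 11): C(3,1) = 3; C(9,0) = 1
Product: 3 × 1 = 3 ≡ 3 (mod 11)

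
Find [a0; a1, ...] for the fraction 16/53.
[0; 3, 3, 5]

Euclidean algorithm steps:
16 = 0 × 53 + 16
53 = 3 × 16 + 5
16 = 3 × 5 + 1
5 = 5 × 1 + 0
Continued fraction: [0; 3, 3, 5]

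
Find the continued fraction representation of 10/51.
[0; 5, 10]

Euclidean algorithm steps:
10 = 0 × 51 + 10
51 = 5 × 10 + 1
10 = 10 × 1 + 0
Continued fraction: [0; 5, 10]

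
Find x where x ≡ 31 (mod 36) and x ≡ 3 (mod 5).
103

Using Chinese Remainder Theorem:
M = 36 × 5 = 180
M1 = 5, M2 = 36
y1 = 5^(-1) mod 36 = 29
y2 = 36^(-1) mod 5 = 1
x = (31×5×29 + 3×36×1) mod 180 = 103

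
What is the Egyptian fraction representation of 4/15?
1/4 + 1/60

Greedy algorithm:
4/15: ceiling(15/4) = 4, use 1/4
1/60: ceiling(60/1) = 60, use 1/60
Result: 4/15 = 1/4 + 1/60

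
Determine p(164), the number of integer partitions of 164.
156919475295

p(n) counts ways to write n as a sum of positive integers (order ignored).
Euler's pentagonal recurrence: p(k) = p(k-1) + p(k-2) - p(k-5) - p(k-7) + p(k-12) + p(k-15) - ... (offsets j(3j∓1)/2, signs ++--, p(0)=1, p(<0)=0).
DP table for k = 0..163: p(0)=1, p(1)=1, p(2)=2, p(3)=3, p(4)=5, p(5)=7, p(6)=11, p(7)=15, p(8)=22, p(9)=30, p(10)=42, p(11)=56, p(12)=77, p(13)=101, p(14)=135, p(15)=176, p(16)=231, p(17)=297, p(18)=385, p(19)=490, p(20)=627, p(21)=792, p(22)=1002, p(23)=1255, p(24)=1575, p(25)=1958, p(26)=2436, p(27)=3010, p(28)=3718, p(29)=4565, p(30)=5604, p(31)=6842, p(32)=8349, p(33)=10143, p(34)=12310, p(35)=14883, p(36)=17977, p(37)=21637, p(38)=26015, p(39)=31185, p(40)=37338, p(41)=44583, p(42)=53174, p(43)=63261, p(44)=75175, p(45)=89134, p(46)=105558, p(47)=124754, p(48)=147273, p(49)=173525, p(50)=204226, p(51)=239943, p(52)=281589, p(53)=329931, p(54)=386155, p(55)=451276, p(56)=526823, p(57)=614154, p(58)=715220, p(59)=831820, p(60)=966467, p(61)=1121505, p(62)=1300156, p(63)=1505499, p(64)=1741630, p(65)=2012558, p(66)=2323520, p(67)=2679689, p(68)=3087735, p(69)=3554345, p(70)=4087968, p(71)=4697205, p(72)=5392783, p(73)=6185689, p(74)=7089500, p(75)=8118264, p(76)=9289091, p(77)=10619863, p(78)=12132164, p(79)=13848650, p(80)=15796476, p(81)=18004327, p(82)=20506255, p(83)=23338469, p(84)=26543660, p(85)=30167357, p(86)=34262962, p(87)=38887673, p(88)=44108109, p(89)=49995925, p(90)=56634173, p(91)=64112359, p(92)=72533807, p(93)=82010177, p(94)=92669720, p(95)=104651419, p(96)=118114304, p(97)=133230930, p(98)=150198136, p(99)=169229875, p(100)=190569292, p(101)=214481126, p(102)=241265379, p(103)=271248950, p(104)=304801365, p(105)=342325709, p(106)=384276336, p(107)=431149389, p(108)=483502844, p(109)=541946240, p(110)=607163746, p(111)=679903203, p(112)=761002156, p(113)=851376628, p(114)=952050665, p(115)=1064144451, p(116)=1188908248, p(117)=1327710076, p(118)=1482074143, p(119)=1653668665, p(120)=1844349560, p(121)=2056148051, p(122)=2291320912, p(123)=2552338241, p(124)=2841940500, p(125)=3163127352, p(126)=3519222692, p(127)=3913864295, p(128)=4351078600, p(129)=4835271870, p(130)=5371315400, p(131)=5964539504, p(132)=6620830889, p(133)=7346629512, p(134)=8149040695, p(135)=9035836076, p(136)=10015581680, p(137)=11097645016, p(138)=12292341831, p(139)=13610949895, p(140)=15065878135, p(141)=16670689208, p(142)=18440293320, p(143)=20390982757, p(144)=22540654445, p(145)=24908858009, p(146)=27517052599, p(147)=30388671978, p(148)=33549419497, p(149)=37027355200, p(150)=40853235313, p(151)=45060624582, p(152)=49686288421, p(153)=54770336324, p(154)=60356673280, p(155)=66493182097, p(156)=73232243759, p(157)=80630964769, p(158)=88751778802, p(159)=97662728555, p(160)=107438159466, p(161)=118159068427, p(162)=129913904637, p(163)=142798995930.
Final step: p(164) = p(163) + p(162) - p(159) - p(157) + p(152) + p(149) - p(142) - p(138) + p(129) + p(124) - p(113) - p(107) + p(94) + p(87) - p(72) - p(64) + p(47) + p(38) - p(19) - p(9)
= 142798995930 + 129913904637 - 97662728555 - 80630964769 + 49686288421 + 37027355200 - 18440293320 - 12292341831 + 4835271870 + 2841940500 - 851376628 - 431149389 + 92669720 + 38887673 - 5392783 - 1741630 + 124754 + 26015 - 490 - 30
= 156919475295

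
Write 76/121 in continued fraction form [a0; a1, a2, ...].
[0; 1, 1, 1, 2, 4, 1, 2]

Euclidean algorithm steps:
76 = 0 × 121 + 76
121 = 1 × 76 + 45
76 = 1 × 45 + 31
45 = 1 × 31 + 14
31 = 2 × 14 + 3
14 = 4 × 3 + 2
3 = 1 × 2 + 1
2 = 2 × 1 + 0
Continued fraction: [0; 1, 1, 1, 2, 4, 1, 2]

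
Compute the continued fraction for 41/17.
[2; 2, 2, 3]

Euclidean algorithm steps:
41 = 2 × 17 + 7
17 = 2 × 7 + 3
7 = 2 × 3 + 1
3 = 3 × 1 + 0
Continued fraction: [2; 2, 2, 3]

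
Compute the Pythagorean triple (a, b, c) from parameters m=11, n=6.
(85, 132, 157)

Euclid's formula: a = m² - n², b = 2mn, c = m² + n²
m = 11, n = 6
a = 11² - 6² = 121 - 36 = 85
b = 2 × 11 × 6 = 132
c = 11² + 6² = 121 + 36 = 157
Verification: 85² + 132² = 7225 + 17424 = 24649 = 157² ✓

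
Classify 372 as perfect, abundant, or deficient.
abundant

Proper divisors of 372: sum = 1 + 2 + 3 + 4 + 6 + 12 + 31 + 62 + 93 + 124 + 186 = 524
Since 524 > 372, 372 is abundant.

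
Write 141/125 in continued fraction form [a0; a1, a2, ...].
[1; 7, 1, 4, 3]

Euclidean algorithm steps:
141 = 1 × 125 + 16
125 = 7 × 16 + 13
16 = 1 × 13 + 3
13 = 4 × 3 + 1
3 = 3 × 1 + 0
Continued fraction: [1; 7, 1, 4, 3]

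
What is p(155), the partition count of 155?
66493182097

p(n) counts ways to write n as a sum of positive integers (order ignored).
Euler's pentagonal recurrence: p(k) = p(k-1) + p(k-2) - p(k-5) - p(k-7) + p(k-12) + p(k-15) - ... (offsets j(3j∓1)/2, signs ++--, p(0)=1, p(<0)=0).
DP table for k = 0..154: p(0)=1, p(1)=1, p(2)=2, p(3)=3, p(4)=5, p(5)=7, p(6)=11, p(7)=15, p(8)=22, p(9)=30, p(10)=42, p(11)=56, p(12)=77, p(13)=101, p(14)=135, p(15)=176, p(16)=231, p(17)=297, p(18)=385, p(19)=490, p(20)=627, p(21)=792, p(22)=1002, p(23)=1255, p(24)=1575, p(25)=1958, p(26)=2436, p(27)=3010, p(28)=3718, p(29)=4565, p(30)=5604, p(31)=6842, p(32)=8349, p(33)=10143, p(34)=12310, p(35)=14883, p(36)=17977, p(37)=21637, p(38)=26015, p(39)=31185, p(40)=37338, p(41)=44583, p(42)=53174, p(43)=63261, p(44)=75175, p(45)=89134, p(46)=105558, p(47)=124754, p(48)=147273, p(49)=173525, p(50)=204226, p(51)=239943, p(52)=281589, p(53)=329931, p(54)=386155, p(55)=451276, p(56)=526823, p(57)=614154, p(58)=715220, p(59)=831820, p(60)=966467, p(61)=1121505, p(62)=1300156, p(63)=1505499, p(64)=1741630, p(65)=2012558, p(66)=2323520, p(67)=2679689, p(68)=3087735, p(69)=3554345, p(70)=4087968, p(71)=4697205, p(72)=5392783, p(73)=6185689, p(74)=7089500, p(75)=8118264, p(76)=9289091, p(77)=10619863, p(78)=12132164, p(79)=13848650, p(80)=15796476, p(81)=18004327, p(82)=20506255, p(83)=23338469, p(84)=26543660, p(85)=30167357, p(86)=34262962, p(87)=38887673, p(88)=44108109, p(89)=49995925, p(90)=56634173, p(91)=64112359, p(92)=72533807, p(93)=82010177, p(94)=92669720, p(95)=104651419, p(96)=118114304, p(97)=133230930, p(98)=150198136, p(99)=169229875, p(100)=190569292, p(101)=214481126, p(102)=241265379, p(103)=271248950, p(104)=304801365, p(105)=342325709, p(106)=384276336, p(107)=431149389, p(108)=483502844, p(109)=541946240, p(110)=607163746, p(111)=679903203, p(112)=761002156, p(113)=851376628, p(114)=952050665, p(115)=1064144451, p(116)=1188908248, p(117)=1327710076, p(118)=1482074143, p(119)=1653668665, p(120)=1844349560, p(121)=2056148051, p(122)=2291320912, p(123)=2552338241, p(124)=2841940500, p(125)=3163127352, p(126)=3519222692, p(127)=3913864295, p(128)=4351078600, p(129)=4835271870, p(130)=5371315400, p(131)=5964539504, p(132)=6620830889, p(133)=7346629512, p(134)=8149040695, p(135)=9035836076, p(136)=10015581680, p(137)=11097645016, p(138)=12292341831, p(139)=13610949895, p(140)=15065878135, p(141)=16670689208, p(142)=18440293320, p(143)=20390982757, p(144)=22540654445, p(145)=24908858009, p(146)=27517052599, p(147)=30388671978, p(148)=33549419497, p(149)=37027355200, p(150)=40853235313, p(151)=45060624582, p(152)=49686288421, p(153)=54770336324, p(154)=60356673280.
Final step: p(155) = p(154) + p(153) - p(150) - p(148) + p(143) + p(140) - p(133) - p(129) + p(120) + p(115) - p(104) - p(98) + p(85) + p(78) - p(63) - p(55) + p(38) + p(29) - p(10) - p(0)
= 60356673280 + 54770336324 - 40853235313 - 33549419497 + 20390982757 + 15065878135 - 7346629512 - 4835271870 + 1844349560 + 1064144451 - 304801365 - 150198136 + 30167357 + 12132164 - 1505499 - 451276 + 26015 + 4565 - 42 - 1
= 66493182097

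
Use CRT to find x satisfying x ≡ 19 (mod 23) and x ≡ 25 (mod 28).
249

Using Chinese Remainder Theorem:
M = 23 × 28 = 644
M1 = 28, M2 = 23
y1 = 28^(-1) mod 23 = 14
y2 = 23^(-1) mod 28 = 11
x = (19×28×14 + 25×23×11) mod 644 = 249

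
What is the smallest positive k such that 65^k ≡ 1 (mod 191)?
95

191 is prime, so ord(65) divides φ(191) = 190.
Divisors of 190: 1, 2, 5, 10, 19, 38, 95, 190.
Repeated squaring: 65^1 ≡ 65, 65^2 ≡ 23, 65^4 ≡ 147, 65^8 ≡ 26, 65^16 ≡ 103, 65^32 ≡ 104, 65^64 ≡ 120, 65^128 ≡ 75 (mod 191).
Test 65^d mod 191 for each divisor d in increasing order:
65^1 ≡ 65
65^2 ≡ 23
65^5 = 65^4·65^1 ≡ 5
65^10 = 65^8·65^2 ≡ 25
65^19 = 65^16·65^2·65^1 ≡ 39
65^38 = 65^32·65^4·65^2 ≡ 184
65^95 = 65^64·65^16·65^8·65^4·65^2·65^1 ≡ 1  ← first divisor giving 1
The order is 95.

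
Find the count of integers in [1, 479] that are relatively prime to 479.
478

479 = 479
φ(n) = n × ∏(1 - 1/p) for each prime p dividing n
φ(479) = 479 × (1 - 1/479) = 478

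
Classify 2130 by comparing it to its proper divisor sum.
abundant

Proper divisors of 2130: sum = 1 + 2 + 3 + 5 + 6 + 10 + 15 + 30 + 71 + 142 + 213 + 355 + 426 + 710 + 1065 = 3054
Since 3054 > 2130, 2130 is abundant.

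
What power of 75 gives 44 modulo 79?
68

Baby-step giant-step with step n = ⌈√79⌉ = 9.
Baby steps 75^j mod 79 (j:value) for j=0..8: 0:1, 1:75, 2:16, 3:15, 4:19, 5:3, 6:67, 7:48, 8:45.
Giant-step multiplier: 75^(-9) ≡ 75^(78-9) = 75^69 ≡ 61 (mod 79).
Giant steps γ_i = 44·61^i mod 79: γ_0=44, γ_1=77, γ_2=36, γ_3=63, γ_4=51, γ_5=30, γ_6=13, γ_7=3 (in table at j=5).
x = i·n + j = 7·9 + 5 = 68.
Check: 75^68 ≡ 44 (mod 79).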